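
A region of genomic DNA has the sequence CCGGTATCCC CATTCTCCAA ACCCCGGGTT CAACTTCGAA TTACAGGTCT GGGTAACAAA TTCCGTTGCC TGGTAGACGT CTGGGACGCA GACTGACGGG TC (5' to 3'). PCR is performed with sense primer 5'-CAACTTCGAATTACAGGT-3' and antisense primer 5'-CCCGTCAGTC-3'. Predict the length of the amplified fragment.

70 bp

The forward primer matches the template at positions 31–48.
Taking the reverse complement of CCCGTCAGTC gives GACTGACGGG, found at positions 91–100 on the template; the primer anneals here to the top strand with its 3' end pointing upstream.
Product length = (reverse-primer end) − (forward-primer start) + 1 = 100 − 31 + 1 = 70 bp.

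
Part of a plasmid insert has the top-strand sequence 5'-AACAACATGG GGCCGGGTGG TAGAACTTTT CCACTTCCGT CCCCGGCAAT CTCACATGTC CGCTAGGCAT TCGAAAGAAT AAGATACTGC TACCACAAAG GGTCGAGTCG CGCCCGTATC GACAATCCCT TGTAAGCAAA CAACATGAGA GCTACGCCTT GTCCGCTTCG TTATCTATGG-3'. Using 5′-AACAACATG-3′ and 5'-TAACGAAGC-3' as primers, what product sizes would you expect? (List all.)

The forward primer AACAACATG matches the top strand at positions 1–9, 139–147.
The reverse primer's reverse complement is GCTTCGTTA, matching at positions 165–173.
Each forward site pairs with the reverse site to give a product ending at position 173: sizes 173, 35 bp.

173 bp, 35 bp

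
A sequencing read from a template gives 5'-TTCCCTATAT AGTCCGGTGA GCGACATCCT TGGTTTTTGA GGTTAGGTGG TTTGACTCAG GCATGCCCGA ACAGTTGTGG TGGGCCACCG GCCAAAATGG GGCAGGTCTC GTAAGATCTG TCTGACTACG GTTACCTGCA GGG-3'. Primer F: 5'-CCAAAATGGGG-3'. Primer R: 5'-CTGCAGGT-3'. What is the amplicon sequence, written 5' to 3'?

5'-CCAAAATGGGGCAGGTCTCGTAAGATCTGTCTGACTACGGTTACCTGCAG-3'

Forward primer CCAAAATGGGG is found on the top strand at positions 92–102.
The reverse primer's reverse complement is ACCTGCAG, which matches the template at positions 134–141.
The product is the template from position 92 through 141 (50 bp).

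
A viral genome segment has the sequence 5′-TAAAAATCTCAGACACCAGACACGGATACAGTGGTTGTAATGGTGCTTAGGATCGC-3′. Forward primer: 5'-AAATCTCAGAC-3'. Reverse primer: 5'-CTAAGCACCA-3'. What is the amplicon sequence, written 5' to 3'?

Forward primer AAATCTCAGAC is found on the top strand at positions 4–14.
The reverse primer's reverse complement is TGGTGCTTAG, which matches the template at positions 41–50.
The product is the template from position 4 through 50 (47 bp).

5'-AAATCTCAGACACCAGACACGGATACAGTGGTTGTAATGGTGCTTAG-3'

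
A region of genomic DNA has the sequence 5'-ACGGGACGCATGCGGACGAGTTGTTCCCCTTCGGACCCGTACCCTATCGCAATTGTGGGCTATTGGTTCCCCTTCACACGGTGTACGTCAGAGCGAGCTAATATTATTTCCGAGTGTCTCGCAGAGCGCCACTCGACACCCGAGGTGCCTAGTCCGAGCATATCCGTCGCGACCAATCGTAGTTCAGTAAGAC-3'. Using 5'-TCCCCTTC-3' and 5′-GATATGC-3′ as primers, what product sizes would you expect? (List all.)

140 bp, 97 bp

The forward primer TCCCCTTC matches the top strand at positions 25–32, 68–75.
The reverse primer's reverse complement is GCATATC, matching at positions 158–164.
Each forward site pairs with the reverse site to give a product ending at position 164: sizes 140, 97 bp.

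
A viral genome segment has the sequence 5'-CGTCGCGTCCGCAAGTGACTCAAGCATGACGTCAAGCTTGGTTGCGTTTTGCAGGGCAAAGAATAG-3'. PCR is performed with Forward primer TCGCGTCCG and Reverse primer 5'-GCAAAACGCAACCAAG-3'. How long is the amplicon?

Forward primer TCGCGTCCG is found on the top strand at positions 3–11.
Reverse complement of the reverse primer: CTTGGTTGCGTTTTGC. This occurs on the top strand at positions 37–52.
Product length = (reverse-primer end) − (forward-primer start) + 1 = 52 − 3 + 1 = 50 bp.

50 bp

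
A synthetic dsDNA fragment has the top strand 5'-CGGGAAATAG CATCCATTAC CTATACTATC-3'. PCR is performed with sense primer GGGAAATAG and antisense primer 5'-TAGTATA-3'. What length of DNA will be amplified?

27 bp

The forward primer matches the template at positions 2–10.
Taking the reverse complement of TAGTATA gives TATACTA, found at positions 22–28 on the template; the primer anneals here to the top strand with its 3' end pointing upstream.
Product length = (reverse-primer end) − (forward-primer start) + 1 = 28 − 2 + 1 = 27 bp.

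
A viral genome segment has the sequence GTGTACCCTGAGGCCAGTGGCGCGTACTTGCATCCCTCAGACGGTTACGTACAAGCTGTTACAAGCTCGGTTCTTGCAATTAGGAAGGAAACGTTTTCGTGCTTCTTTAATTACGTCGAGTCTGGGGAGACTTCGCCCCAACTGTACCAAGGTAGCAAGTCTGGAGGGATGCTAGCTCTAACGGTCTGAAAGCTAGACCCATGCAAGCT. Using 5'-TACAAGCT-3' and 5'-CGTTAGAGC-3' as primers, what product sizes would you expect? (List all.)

The forward primer TACAAGCT matches the top strand at positions 50–57, 60–67.
The reverse primer's reverse complement is GCTCTAACG, matching at positions 175–183.
Each forward site pairs with the reverse site to give a product ending at position 183: sizes 134, 124 bp.

134 bp, 124 bp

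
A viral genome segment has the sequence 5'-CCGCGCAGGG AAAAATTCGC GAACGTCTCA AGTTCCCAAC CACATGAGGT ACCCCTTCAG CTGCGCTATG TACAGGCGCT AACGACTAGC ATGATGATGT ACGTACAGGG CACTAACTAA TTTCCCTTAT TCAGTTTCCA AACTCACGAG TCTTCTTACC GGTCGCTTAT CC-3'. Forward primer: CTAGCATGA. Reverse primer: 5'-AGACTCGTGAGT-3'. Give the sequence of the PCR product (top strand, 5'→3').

The forward primer matches the template at positions 86–94.
The reverse primer's reverse complement is ACTCACGAGTCT, which matches the template at positions 142–153.
The product is the template from position 86 through 153 (68 bp).

5'-CTAGCATGATGATGTACGTACAGGGCACTAACTAATTTCCCTTATTCAGTTTCCAAACTCACGAGTCT-3'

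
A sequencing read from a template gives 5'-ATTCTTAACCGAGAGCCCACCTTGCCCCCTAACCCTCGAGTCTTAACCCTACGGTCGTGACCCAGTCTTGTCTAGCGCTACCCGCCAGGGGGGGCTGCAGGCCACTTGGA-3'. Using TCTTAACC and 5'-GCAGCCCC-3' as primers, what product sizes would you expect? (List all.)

The forward primer TCTTAACC matches the top strand at positions 3–10, 41–48.
The reverse primer's reverse complement is GGGGCTGC, matching at positions 91–98.
Each forward site pairs with the reverse site to give a product ending at position 98: sizes 96, 58 bp.

96 bp, 58 bp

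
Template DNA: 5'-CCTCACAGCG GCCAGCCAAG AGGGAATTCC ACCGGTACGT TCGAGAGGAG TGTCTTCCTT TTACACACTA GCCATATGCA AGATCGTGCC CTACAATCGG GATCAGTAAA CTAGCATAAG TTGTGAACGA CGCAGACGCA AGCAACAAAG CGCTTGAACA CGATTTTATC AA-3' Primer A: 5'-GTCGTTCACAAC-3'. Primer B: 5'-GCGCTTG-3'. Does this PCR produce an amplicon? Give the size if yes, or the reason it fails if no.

Primer A (GTCGTTCACAAC) has reverse complement GTTGTGAACGAC, which matches the top strand at positions 120–131; primer A anneals to the top strand there with its 3' end pointing upstream toward position 120.
Primer B (GCGCTTG) matches the top strand directly at positions 150–156; it anneals to the bottom strand with its 3' end pointing downstream toward position 156.
The 3' ends diverge (primer A extends toward position 1, primer B toward position 172), so the primers never converge on a shared product.

No product — the primers' 3' ends point away from each other.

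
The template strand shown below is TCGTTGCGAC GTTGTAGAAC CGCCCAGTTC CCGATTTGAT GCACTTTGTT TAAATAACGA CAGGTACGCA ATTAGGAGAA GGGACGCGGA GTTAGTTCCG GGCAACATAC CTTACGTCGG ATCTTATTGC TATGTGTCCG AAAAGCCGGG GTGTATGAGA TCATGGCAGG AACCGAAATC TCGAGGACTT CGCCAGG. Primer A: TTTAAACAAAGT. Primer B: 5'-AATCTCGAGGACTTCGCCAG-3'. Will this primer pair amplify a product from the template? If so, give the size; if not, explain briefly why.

Primer A (TTTAAACAAAGT) has reverse complement ACTTTGTTTAAA, which matches the top strand at positions 43–54; primer A anneals to the top strand there with its 3' end pointing upstream toward position 43.
Primer B (AATCTCGAGGACTTCGCCAG) matches the top strand directly at positions 177–196; it anneals to the bottom strand with its 3' end pointing downstream toward position 196.
The 3' ends diverge (primer A extends toward position 1, primer B toward position 197), so the primers never converge on a shared product.

No product — the primers' 3' ends point away from each other.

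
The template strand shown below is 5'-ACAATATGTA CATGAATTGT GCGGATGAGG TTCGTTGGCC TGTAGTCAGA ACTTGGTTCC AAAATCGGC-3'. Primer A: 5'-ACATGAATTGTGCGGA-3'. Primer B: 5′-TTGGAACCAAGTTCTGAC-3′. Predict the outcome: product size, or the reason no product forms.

Primer A (ACATGAATTGTGCGGA) matches the top strand at positions 10–25; it acts as a forward primer.
Primer B's reverse complement is GTCAGAACTTGGTTCCAA, matching the top strand at positions 45–62; it acts as a reverse primer.
The 3' ends face each other across positions 10–62, giving a 53 bp product.

Yes — a 53 bp product.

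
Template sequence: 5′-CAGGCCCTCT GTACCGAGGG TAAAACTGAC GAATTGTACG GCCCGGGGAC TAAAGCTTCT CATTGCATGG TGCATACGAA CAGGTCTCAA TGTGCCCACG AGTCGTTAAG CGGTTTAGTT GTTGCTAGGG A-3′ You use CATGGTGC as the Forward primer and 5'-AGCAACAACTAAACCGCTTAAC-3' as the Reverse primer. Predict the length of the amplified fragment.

Scanning the template, CATGGTGC occurs at positions 66–73; this primer anneals to the bottom strand there with its 3' end pointing downstream.
Taking the reverse complement of AGCAACAACTAAACCGCTTAAC gives GTTAAGCGGTTTAGTTGTTGCT, found at positions 105–126 on the template; the primer anneals here to the top strand with its 3' end pointing upstream.
Product length = (reverse-primer end) − (forward-primer start) + 1 = 126 − 66 + 1 = 61 bp.

61 bp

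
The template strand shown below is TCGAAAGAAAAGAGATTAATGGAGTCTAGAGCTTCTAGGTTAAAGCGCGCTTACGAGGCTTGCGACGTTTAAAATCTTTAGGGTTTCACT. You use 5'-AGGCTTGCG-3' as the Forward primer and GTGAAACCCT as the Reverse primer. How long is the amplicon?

The forward primer matches the template at positions 56–64.
The reverse primer's reverse complement is AGGGTTTCAC, which matches the template at positions 80–89.
Amplicon spans positions 56–89: 34 bp.

34 bp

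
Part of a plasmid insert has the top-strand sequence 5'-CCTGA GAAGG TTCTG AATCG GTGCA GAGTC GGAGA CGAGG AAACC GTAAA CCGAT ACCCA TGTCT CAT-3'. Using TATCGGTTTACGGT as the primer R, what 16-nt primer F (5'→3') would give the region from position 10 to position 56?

5'-GTTCTGAATCGGTGCA-3'

The reverse primer's reverse complement ACCGTAAACCGATA matches the template at positions 43–56; the product starts at position 10.
The forward primer is identical to the top strand over positions 10–25: GTTCTGAATCGGTGCA.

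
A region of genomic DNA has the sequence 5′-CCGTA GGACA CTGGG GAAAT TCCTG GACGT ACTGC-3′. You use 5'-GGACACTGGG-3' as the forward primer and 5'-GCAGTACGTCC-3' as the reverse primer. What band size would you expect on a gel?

Scanning the template, GGACACTGGG occurs at positions 6–15; this primer anneals to the bottom strand there with its 3' end pointing downstream.
Reverse complement of the reverse primer: GGACGTACTGC. This occurs on the top strand at positions 25–35.
Product length = (reverse-primer end) − (forward-primer start) + 1 = 35 − 6 + 1 = 30 bp.

30 bp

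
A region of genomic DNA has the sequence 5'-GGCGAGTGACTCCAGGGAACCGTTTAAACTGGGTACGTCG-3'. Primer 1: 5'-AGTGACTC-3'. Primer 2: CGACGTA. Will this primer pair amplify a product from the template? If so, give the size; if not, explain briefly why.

Primer 1 (AGTGACTC) matches the top strand at positions 5–12; it acts as a forward primer.
Primer 2's reverse complement is TACGTCG, matching the top strand at positions 34–40; it acts as a reverse primer.
The 3' ends face each other across positions 5–40, giving a 36 bp product.

Yes — a 36 bp product.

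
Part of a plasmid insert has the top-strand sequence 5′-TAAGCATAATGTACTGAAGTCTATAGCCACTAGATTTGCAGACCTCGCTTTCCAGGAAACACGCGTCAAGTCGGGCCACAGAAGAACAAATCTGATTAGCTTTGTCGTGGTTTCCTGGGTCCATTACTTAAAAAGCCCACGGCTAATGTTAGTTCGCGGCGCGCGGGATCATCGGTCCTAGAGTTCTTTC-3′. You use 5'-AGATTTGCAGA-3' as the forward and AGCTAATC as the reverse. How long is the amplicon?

70 bp

Scanning the template, AGATTTGCAGA occurs at positions 32–42; this primer anneals to the bottom strand there with its 3' end pointing downstream.
Reverse complement of the reverse primer: GATTAGCT. This occurs on the top strand at positions 94–101.
Product length = (reverse-primer end) − (forward-primer start) + 1 = 101 − 32 + 1 = 70 bp.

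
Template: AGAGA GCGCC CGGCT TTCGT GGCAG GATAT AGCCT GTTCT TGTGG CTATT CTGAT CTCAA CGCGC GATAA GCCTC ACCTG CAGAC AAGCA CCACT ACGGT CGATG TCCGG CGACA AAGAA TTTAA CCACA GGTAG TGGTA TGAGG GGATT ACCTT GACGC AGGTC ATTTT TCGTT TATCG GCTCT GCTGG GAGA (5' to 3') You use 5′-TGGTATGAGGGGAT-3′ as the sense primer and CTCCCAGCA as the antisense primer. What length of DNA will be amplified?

58 bp

Scanning the template, TGGTATGAGGGGAT occurs at positions 136–149; this primer anneals to the bottom strand there with its 3' end pointing downstream.
Reverse complement of the reverse primer: TGCTGGGAG. This occurs on the top strand at positions 185–193.
The product runs from position 136 to position 193, so its length is 193 − 136 + 1 = 58 bp.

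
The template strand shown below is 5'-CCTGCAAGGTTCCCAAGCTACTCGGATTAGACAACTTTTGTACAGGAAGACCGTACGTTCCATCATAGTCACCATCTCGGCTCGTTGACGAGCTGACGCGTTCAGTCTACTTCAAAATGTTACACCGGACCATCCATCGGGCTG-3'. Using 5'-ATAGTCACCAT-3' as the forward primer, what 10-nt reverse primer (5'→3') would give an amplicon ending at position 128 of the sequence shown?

The forward primer binds at positions 65–75; the product's 3' end on the top strand is position 128.
The reverse primer anneals to the top strand over positions 119–128, i.e. to GTTACACCGG.
Its sequence written 5'→3' is the reverse complement: CCGGTGTAAC.

5'-CCGGTGTAAC-3'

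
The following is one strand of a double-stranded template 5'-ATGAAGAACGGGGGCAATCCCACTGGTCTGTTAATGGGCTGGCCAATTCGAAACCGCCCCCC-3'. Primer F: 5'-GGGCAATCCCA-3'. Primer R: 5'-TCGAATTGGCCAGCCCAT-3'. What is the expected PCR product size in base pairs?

40 bp

Forward primer GGGCAATCCCA is found on the top strand at positions 12–22.
Taking the reverse complement of TCGAATTGGCCAGCCCAT gives ATGGGCTGGCCAATTCGA, found at positions 34–51 on the template; the primer anneals here to the top strand with its 3' end pointing upstream.
Amplicon spans positions 12–51: 40 bp.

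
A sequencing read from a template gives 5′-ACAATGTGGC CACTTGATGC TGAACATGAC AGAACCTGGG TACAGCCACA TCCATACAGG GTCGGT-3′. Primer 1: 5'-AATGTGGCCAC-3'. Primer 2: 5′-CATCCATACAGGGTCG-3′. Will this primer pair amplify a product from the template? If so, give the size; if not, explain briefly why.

No product — both primers anneal to the same strand and extend in the same direction.

Primer 1 (AATGTGGCCAC) matches the top strand at positions 3–13 (3' end points downstream).
Primer 2 (CATCCATACAGGGTCG) also matches the top strand directly, at positions 49–64 — its reverse complement CGACCCTGTATGGATG is not present.
Both primers anneal to the bottom strand with 3' ends pointing the same way, so neither can prime synthesis back toward the other.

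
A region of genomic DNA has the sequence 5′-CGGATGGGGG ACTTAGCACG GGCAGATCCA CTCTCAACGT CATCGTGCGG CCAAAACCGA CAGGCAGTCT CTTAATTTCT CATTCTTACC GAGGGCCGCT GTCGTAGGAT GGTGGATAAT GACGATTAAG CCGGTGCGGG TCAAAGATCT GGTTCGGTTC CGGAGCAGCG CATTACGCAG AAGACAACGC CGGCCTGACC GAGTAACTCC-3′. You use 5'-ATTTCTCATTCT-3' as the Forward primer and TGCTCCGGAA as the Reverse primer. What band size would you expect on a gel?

93 bp

The forward primer matches the template at positions 75–86.
Taking the reverse complement of TGCTCCGGAA gives TTCCGGAGCA, found at positions 158–167 on the template; the primer anneals here to the top strand with its 3' end pointing upstream.
Product length = (reverse-primer end) − (forward-primer start) + 1 = 167 − 75 + 1 = 93 bp.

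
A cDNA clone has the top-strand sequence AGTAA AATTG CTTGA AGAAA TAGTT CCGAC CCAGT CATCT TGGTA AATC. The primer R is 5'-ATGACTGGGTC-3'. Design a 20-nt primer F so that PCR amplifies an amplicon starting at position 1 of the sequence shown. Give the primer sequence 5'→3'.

The reverse primer's reverse complement GACCCAGTCAT matches the template at positions 28–38; the product starts at position 1.
The forward primer is identical to the top strand over positions 1–20: AGTAAAATTGCTTGAAGAAA.

5'-AGTAAAATTGCTTGAAGAAA-3'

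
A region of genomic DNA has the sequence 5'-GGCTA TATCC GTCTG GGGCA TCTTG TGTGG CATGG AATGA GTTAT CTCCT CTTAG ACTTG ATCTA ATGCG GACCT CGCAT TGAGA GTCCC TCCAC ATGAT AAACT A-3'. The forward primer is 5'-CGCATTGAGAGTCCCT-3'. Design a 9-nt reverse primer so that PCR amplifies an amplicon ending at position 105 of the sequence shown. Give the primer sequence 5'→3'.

5'-AGTTTATCA-3'

The forward primer binds at positions 76–91; the product's 3' end on the top strand is position 105.
The reverse primer anneals to the top strand over positions 97–105, i.e. to TGATAAACT.
Its sequence written 5'→3' is the reverse complement: AGTTTATCA.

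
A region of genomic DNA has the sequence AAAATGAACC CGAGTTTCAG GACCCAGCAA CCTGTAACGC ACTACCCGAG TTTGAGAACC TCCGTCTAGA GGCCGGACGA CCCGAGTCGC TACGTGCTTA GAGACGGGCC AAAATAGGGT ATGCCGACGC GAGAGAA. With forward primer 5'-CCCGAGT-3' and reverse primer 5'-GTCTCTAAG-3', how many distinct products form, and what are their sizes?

Three products: 97 bp, 61 bp, 25 bp

The forward primer CCCGAGT matches the top strand at positions 9–15, 45–51, 81–87.
The reverse primer's reverse complement is CTTAGAGAC, matching at positions 97–105.
Each forward site pairs with the reverse site to give a product ending at position 105: sizes 97, 61, 25 bp.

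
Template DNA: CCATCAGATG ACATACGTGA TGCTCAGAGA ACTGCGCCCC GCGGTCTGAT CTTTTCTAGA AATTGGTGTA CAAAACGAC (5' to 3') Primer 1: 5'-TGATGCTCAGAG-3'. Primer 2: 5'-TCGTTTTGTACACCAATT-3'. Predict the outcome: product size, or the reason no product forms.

Primer 1 (TGATGCTCAGAG) matches the top strand at positions 18–29; it acts as a forward primer.
Primer 2's reverse complement is AATTGGTGTACAAAACGA, matching the top strand at positions 61–78; it acts as a reverse primer.
The 3' ends face each other across positions 18–78, giving a 61 bp product.

Yes — a 61 bp product.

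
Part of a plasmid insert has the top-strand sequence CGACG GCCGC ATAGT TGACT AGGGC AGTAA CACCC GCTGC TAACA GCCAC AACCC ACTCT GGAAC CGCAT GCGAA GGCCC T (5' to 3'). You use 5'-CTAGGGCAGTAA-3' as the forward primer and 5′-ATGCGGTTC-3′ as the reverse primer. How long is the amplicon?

The forward primer matches the template at positions 19–30.
The reverse primer's reverse complement is GAACCGCAT, which matches the template at positions 62–70.
The product runs from position 19 to position 70, so its length is 70 − 19 + 1 = 52 bp.

52 bp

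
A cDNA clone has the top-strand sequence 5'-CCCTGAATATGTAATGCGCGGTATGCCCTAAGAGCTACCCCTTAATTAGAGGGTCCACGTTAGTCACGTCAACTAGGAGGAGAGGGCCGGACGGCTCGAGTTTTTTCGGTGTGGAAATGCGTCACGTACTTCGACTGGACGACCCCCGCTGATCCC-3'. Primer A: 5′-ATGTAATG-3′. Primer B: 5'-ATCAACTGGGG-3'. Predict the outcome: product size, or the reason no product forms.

Primer B (ATCAACTGGGG) does not match the top strand, and its reverse complement CCCCAGTTGAT does not match either.
With no annealing site for primer B, no amplification occurs.

No product — primer B has no binding site in the template.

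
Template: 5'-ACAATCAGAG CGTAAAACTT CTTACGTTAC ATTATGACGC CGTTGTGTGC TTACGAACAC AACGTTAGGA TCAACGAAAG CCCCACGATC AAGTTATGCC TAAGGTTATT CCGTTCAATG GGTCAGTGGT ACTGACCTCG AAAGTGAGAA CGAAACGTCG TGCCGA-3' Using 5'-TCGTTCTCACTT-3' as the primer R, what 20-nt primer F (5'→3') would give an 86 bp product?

5'-GGATCAACGAAAGCCCCACG-3'

The reverse primer's reverse complement AAGTGAGAACGA matches the template at positions 142–153, so the product ends at position 153.
An 86 bp product then starts at position 153 − 86 + 1 = 68.
The forward primer is identical to the top strand there: GGATCAACGAAAGCCCCACG.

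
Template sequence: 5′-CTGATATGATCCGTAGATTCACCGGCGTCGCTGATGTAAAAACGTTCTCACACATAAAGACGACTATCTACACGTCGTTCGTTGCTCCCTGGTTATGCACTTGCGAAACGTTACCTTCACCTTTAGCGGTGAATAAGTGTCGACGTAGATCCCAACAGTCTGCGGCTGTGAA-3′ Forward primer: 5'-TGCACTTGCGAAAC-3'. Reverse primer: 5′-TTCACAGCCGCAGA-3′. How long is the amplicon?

Scanning the template, TGCACTTGCGAAAC occurs at positions 96–109; this primer anneals to the bottom strand there with its 3' end pointing downstream.
The reverse primer's reverse complement is TCTGCGGCTGTGAA, which matches the template at positions 159–172.
Amplicon spans positions 96–172: 77 bp.

77 bp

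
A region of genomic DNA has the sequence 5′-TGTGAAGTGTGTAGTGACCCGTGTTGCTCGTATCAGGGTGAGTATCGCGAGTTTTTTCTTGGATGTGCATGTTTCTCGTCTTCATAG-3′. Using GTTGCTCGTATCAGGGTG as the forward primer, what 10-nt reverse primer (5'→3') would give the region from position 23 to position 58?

5'-GAAAAAACTC-3'

The product's 3' end on the top strand is position 58.
The reverse primer anneals to the top strand over positions 49–58, i.e. to GAGTTTTTTC.
Its sequence written 5'→3' is the reverse complement: GAAAAAACTC.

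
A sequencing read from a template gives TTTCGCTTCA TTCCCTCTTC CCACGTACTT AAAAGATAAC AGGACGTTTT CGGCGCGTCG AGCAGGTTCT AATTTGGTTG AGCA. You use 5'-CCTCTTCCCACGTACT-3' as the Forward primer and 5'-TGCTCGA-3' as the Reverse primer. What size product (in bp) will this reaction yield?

Scanning the template, CCTCTTCCCACGTACT occurs at positions 14–29; this primer anneals to the bottom strand there with its 3' end pointing downstream.
The reverse primer's reverse complement is TCGAGCA, which matches the template at positions 58–64.
Product length = (reverse-primer end) − (forward-primer start) + 1 = 64 − 14 + 1 = 51 bp.

51 bp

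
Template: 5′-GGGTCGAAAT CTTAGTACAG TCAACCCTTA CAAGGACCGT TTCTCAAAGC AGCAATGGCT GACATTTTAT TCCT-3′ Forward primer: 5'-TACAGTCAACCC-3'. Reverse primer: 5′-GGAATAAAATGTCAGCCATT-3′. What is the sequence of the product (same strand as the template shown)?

5'-TACAGTCAACCCTTACAAGGACCGTTTCTCAAAGCAGCAATGGCTGACATTTTATTCC-3'

Forward primer TACAGTCAACCC is found on the top strand at positions 16–27.
Reverse complement of the reverse primer: AATGGCTGACATTTTATTCC. This occurs on the top strand at positions 54–73.
The product is the template from position 16 through 73 (58 bp).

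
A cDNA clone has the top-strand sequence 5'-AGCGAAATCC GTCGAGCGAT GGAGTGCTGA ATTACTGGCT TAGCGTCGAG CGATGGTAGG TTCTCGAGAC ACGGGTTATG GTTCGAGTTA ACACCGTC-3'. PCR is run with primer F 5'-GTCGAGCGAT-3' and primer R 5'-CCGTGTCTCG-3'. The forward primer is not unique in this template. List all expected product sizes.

64 bp, 30 bp

The forward primer GTCGAGCGAT matches the top strand at positions 11–20, 45–54.
The reverse primer's reverse complement is CGAGACACGG, matching at positions 65–74.
Each forward site pairs with the reverse site to give a product ending at position 74: sizes 64, 30 bp.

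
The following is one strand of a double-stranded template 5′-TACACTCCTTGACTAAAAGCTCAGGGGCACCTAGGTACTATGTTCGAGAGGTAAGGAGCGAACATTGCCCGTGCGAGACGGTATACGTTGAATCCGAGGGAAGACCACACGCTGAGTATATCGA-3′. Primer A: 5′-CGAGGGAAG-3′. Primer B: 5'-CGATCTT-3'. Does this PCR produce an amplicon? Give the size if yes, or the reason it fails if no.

No product — primer B has no binding site in the template.

Primer B (CGATCTT) does not match the top strand, and its reverse complement AAGATCG does not match either.
With no annealing site for primer B, no amplification occurs.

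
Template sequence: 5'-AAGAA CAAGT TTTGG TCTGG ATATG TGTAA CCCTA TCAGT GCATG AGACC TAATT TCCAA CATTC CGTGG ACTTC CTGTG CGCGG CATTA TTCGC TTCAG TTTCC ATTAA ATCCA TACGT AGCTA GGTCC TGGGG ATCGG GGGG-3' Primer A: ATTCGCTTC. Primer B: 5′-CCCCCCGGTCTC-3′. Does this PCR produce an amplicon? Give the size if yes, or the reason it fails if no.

No product — primer B has no binding site in the template.

Primer B (CCCCCCGGTCTC) does not match the top strand, and its reverse complement GAGACCGGGGGG does not match either.
With no annealing site for primer B, no amplification occurs.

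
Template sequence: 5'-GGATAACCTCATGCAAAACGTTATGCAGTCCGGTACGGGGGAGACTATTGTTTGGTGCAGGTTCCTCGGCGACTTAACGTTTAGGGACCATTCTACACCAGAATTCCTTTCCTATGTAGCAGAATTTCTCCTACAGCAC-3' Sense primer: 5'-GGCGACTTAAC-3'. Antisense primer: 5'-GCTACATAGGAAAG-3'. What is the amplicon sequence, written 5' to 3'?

Forward primer GGCGACTTAAC is found on the top strand at positions 68–78.
Taking the reverse complement of GCTACATAGGAAAG gives CTTTCCTATGTAGC, found at positions 107–120 on the template; the primer anneals here to the top strand with its 3' end pointing upstream.
The product is the template from position 68 through 120 (53 bp).

5'-GGCGACTTAACGTTTAGGGACCATTCTACACCAGAATTCCTTTCCTATGTAGC-3'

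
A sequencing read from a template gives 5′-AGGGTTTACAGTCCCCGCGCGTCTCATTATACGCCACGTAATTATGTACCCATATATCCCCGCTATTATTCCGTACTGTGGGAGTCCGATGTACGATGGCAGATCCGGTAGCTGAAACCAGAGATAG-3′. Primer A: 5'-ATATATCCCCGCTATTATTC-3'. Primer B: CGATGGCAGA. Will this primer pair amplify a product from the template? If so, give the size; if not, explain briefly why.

No product — both primers anneal to the same strand and extend in the same direction.

Primer A (ATATATCCCCGCTATTATTC) matches the top strand at positions 52–71 (3' end points downstream).
Primer B (CGATGGCAGA) also matches the top strand directly, at positions 94–103 — its reverse complement TCTGCCATCG is not present.
Both primers anneal to the bottom strand with 3' ends pointing the same way, so neither can prime synthesis back toward the other.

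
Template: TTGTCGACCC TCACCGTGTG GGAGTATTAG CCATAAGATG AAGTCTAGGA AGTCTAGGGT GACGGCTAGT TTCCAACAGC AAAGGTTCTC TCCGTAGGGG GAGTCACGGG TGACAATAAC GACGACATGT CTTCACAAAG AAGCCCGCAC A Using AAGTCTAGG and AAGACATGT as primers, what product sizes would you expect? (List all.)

93 bp, 84 bp

The forward primer AAGTCTAGG matches the top strand at positions 41–49, 50–58.
The reverse primer's reverse complement is ACATGTCTT, matching at positions 125–133.
Each forward site pairs with the reverse site to give a product ending at position 133: sizes 93, 84 bp.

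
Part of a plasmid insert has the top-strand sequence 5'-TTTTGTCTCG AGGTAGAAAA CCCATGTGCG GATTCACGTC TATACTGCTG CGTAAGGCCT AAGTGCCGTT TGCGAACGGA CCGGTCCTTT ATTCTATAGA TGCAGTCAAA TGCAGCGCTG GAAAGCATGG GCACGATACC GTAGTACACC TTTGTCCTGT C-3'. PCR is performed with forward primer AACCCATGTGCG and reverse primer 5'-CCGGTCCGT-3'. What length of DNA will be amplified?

66 bp

Scanning the template, AACCCATGTGCG occurs at positions 19–30; this primer anneals to the bottom strand there with its 3' end pointing downstream.
Reverse complement of the reverse primer: ACGGACCGG. This occurs on the top strand at positions 76–84.
Amplicon spans positions 19–84: 66 bp.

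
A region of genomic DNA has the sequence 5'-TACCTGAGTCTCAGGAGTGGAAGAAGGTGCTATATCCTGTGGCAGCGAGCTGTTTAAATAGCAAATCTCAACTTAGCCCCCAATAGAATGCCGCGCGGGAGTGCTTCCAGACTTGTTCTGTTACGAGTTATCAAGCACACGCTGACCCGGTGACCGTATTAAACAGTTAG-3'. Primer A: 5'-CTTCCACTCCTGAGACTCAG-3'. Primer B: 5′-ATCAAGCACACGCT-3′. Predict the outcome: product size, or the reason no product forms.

Primer A (CTTCCACTCCTGAGACTCAG) has reverse complement CTGAGTCTCAGGAGTGGAAG, which matches the top strand at positions 4–23; primer A anneals to the top strand there with its 3' end pointing upstream toward position 4.
Primer B (ATCAAGCACACGCT) matches the top strand directly at positions 130–143; it anneals to the bottom strand with its 3' end pointing downstream toward position 143.
The 3' ends diverge (primer A extends toward position 1, primer B toward position 170), so the primers never converge on a shared product.

No product — the primers' 3' ends point away from each other.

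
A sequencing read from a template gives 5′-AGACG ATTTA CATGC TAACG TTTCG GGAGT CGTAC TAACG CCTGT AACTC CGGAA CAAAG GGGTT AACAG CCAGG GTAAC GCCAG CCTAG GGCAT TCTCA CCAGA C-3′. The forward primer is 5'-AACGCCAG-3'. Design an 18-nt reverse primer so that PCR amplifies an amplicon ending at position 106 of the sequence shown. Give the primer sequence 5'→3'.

The forward primer binds at positions 78–85; the product's 3' end on the top strand is position 106.
The reverse primer anneals to the top strand over positions 89–106, i.e. to AGGGCATTCTCACCAGAC.
Its sequence written 5'→3' is the reverse complement: GTCTGGTGAGAATGCCCT.

5'-GTCTGGTGAGAATGCCCT-3'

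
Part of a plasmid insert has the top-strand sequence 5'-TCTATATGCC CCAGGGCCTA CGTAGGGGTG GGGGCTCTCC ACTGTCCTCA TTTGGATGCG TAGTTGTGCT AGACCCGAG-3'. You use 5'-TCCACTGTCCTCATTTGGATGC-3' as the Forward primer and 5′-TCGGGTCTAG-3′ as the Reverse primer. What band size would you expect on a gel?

41 bp

The forward primer matches the template at positions 38–59.
Reverse complement of the reverse primer: CTAGACCCGA. This occurs on the top strand at positions 69–78.
The product runs from position 38 to position 78, so its length is 78 − 38 + 1 = 41 bp.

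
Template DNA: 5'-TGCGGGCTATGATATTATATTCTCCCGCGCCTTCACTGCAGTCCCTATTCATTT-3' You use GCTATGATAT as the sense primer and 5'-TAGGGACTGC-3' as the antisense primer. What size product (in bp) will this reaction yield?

42 bp

The forward primer matches the template at positions 6–15.
Reverse complement of the reverse primer: GCAGTCCCTA. This occurs on the top strand at positions 38–47.
Product length = (reverse-primer end) − (forward-primer start) + 1 = 47 − 6 + 1 = 42 bp.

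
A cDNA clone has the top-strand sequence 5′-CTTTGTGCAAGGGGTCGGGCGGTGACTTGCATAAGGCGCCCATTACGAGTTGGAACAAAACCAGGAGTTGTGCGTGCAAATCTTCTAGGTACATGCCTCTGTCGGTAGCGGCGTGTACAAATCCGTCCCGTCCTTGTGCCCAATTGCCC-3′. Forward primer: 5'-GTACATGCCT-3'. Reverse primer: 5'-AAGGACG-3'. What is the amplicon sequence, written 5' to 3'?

5'-GTACATGCCTCTGTCGGTAGCGGCGTGTACAAATCCGTCCCGTCCTT-3'

Scanning the template, GTACATGCCT occurs at positions 89–98; this primer anneals to the bottom strand there with its 3' end pointing downstream.
Taking the reverse complement of AAGGACG gives CGTCCTT, found at positions 129–135 on the template; the primer anneals here to the top strand with its 3' end pointing upstream.
The product is the template from position 89 through 135 (47 bp).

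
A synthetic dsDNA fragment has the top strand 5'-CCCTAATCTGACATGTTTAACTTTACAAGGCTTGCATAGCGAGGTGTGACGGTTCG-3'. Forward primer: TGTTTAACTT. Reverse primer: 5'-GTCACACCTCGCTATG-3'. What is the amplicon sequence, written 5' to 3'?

Scanning the template, TGTTTAACTT occurs at positions 14–23; this primer anneals to the bottom strand there with its 3' end pointing downstream.
The reverse primer's reverse complement is CATAGCGAGGTGTGAC, which matches the template at positions 35–50.
The product is the template from position 14 through 50 (37 bp).

5'-TGTTTAACTTTACAAGGCTTGCATAGCGAGGTGTGAC-3'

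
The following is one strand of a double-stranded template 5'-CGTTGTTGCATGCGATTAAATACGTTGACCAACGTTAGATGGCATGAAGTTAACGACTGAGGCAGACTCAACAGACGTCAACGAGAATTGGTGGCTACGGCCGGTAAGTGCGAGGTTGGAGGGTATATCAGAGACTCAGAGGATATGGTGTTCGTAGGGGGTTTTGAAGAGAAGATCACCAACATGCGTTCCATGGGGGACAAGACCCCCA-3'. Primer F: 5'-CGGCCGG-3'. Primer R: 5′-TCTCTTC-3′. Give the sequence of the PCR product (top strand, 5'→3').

5'-CGGCCGGTAAGTGCGAGGTTGGAGGGTATATCAGAGACTCAGAGGATATGGTGTTCGTAGGGGGTTTTGAAGAGA-3'

The forward primer matches the template at positions 98–104.
Taking the reverse complement of TCTCTTC gives GAAGAGA, found at positions 166–172 on the template; the primer anneals here to the top strand with its 3' end pointing upstream.
The product is the template from position 98 through 172 (75 bp).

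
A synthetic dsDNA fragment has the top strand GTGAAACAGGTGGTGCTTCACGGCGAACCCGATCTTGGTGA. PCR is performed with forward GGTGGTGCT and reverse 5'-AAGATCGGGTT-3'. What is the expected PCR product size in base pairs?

The forward primer matches the template at positions 9–17.
Taking the reverse complement of AAGATCGGGTT gives AACCCGATCTT, found at positions 26–36 on the template; the primer anneals here to the top strand with its 3' end pointing upstream.
The product runs from position 9 to position 36, so its length is 36 − 9 + 1 = 28 bp.

28 bp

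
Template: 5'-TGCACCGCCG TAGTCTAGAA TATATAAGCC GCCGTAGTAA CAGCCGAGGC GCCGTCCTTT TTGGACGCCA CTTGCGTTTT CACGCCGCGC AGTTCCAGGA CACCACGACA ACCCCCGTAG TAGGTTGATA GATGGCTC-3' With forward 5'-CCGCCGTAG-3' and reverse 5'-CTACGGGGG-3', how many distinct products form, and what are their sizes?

Two products: 116 bp, 92 bp

The forward primer CCGCCGTAG matches the top strand at positions 5–13, 29–37.
The reverse primer's reverse complement is CCCCCGTAG, matching at positions 112–120.
Each forward site pairs with the reverse site to give a product ending at position 120: sizes 116, 92 bp.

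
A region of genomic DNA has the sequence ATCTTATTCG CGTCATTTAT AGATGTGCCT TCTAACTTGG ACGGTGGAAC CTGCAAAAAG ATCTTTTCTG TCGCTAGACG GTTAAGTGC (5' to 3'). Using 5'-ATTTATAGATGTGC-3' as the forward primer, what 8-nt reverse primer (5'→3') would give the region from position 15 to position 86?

5'-CTTAACCG-3'

The product's 3' end on the top strand is position 86.
The reverse primer anneals to the top strand over positions 79–86, i.e. to CGGTTAAG.
Its sequence written 5'→3' is the reverse complement: CTTAACCG.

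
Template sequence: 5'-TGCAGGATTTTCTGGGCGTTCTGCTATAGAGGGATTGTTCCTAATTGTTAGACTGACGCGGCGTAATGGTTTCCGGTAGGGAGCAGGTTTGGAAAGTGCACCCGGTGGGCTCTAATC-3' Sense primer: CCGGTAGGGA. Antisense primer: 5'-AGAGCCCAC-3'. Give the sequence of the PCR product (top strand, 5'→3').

Scanning the template, CCGGTAGGGA occurs at positions 73–82; this primer anneals to the bottom strand there with its 3' end pointing downstream.
Taking the reverse complement of AGAGCCCAC gives GTGGGCTCT, found at positions 105–113 on the template; the primer anneals here to the top strand with its 3' end pointing upstream.
The product is the template from position 73 through 113 (41 bp).

5'-CCGGTAGGGAGCAGGTTTGGAAAGTGCACCCGGTGGGCTCT-3'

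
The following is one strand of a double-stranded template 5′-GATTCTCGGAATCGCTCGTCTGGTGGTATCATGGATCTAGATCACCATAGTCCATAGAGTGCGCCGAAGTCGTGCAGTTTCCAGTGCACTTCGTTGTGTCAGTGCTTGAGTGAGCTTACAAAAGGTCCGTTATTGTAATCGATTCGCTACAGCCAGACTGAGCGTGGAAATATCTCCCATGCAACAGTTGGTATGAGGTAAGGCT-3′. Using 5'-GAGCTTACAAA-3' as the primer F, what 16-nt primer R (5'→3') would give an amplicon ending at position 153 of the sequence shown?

The forward primer binds at positions 112–122; the product's 3' end on the top strand is position 153.
The reverse primer anneals to the top strand over positions 138–153, i.e. to ATCGATTCGCTACAGC.
Its sequence written 5'→3' is the reverse complement: GCTGTAGCGAATCGAT.

5'-GCTGTAGCGAATCGAT-3'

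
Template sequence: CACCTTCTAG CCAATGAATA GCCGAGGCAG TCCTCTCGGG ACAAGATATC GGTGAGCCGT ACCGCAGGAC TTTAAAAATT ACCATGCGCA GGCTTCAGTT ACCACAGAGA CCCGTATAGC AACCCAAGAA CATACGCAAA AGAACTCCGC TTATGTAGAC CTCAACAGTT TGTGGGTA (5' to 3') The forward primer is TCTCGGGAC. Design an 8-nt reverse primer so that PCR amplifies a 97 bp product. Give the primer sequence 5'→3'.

The forward primer binds at positions 34–42, so a 97 bp product ends at position 34 + 97 − 1 = 130.
The reverse primer anneals to the top strand over positions 123–130, i.e. to CCCAAGAA.
Its sequence written 5'→3' is the reverse complement: TTCTTGGG.

5'-TTCTTGGG-3'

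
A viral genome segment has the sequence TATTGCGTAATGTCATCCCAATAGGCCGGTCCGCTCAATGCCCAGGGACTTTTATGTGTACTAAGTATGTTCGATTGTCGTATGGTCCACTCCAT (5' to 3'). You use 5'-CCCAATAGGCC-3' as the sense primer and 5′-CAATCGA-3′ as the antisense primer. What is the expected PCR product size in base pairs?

61 bp

Forward primer CCCAATAGGCC is found on the top strand at positions 17–27.
Reverse complement of the reverse primer: TCGATTG. This occurs on the top strand at positions 71–77.
Amplicon spans positions 17–77: 61 bp.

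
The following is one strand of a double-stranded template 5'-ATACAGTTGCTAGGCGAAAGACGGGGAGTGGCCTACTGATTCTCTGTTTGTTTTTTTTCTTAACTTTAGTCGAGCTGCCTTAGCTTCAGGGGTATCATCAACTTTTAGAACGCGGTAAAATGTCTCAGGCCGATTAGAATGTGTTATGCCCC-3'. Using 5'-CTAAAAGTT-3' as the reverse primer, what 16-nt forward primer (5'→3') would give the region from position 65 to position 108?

The reverse primer's reverse complement AACTTTTAG matches the template at positions 100–108; the product starts at position 65.
The forward primer is identical to the top strand over positions 65–80: TTTAGTCGAGCTGCCT.

5'-TTTAGTCGAGCTGCCT-3'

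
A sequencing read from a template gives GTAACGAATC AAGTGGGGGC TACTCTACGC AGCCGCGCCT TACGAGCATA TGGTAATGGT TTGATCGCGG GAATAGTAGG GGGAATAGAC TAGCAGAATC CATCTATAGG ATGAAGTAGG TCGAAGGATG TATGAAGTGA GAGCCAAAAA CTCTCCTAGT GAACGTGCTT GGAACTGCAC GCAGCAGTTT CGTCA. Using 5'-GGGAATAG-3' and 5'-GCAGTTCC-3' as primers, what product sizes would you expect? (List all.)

The forward primer GGGAATAG matches the top strand at positions 69–76, 81–88.
The reverse primer's reverse complement is GGAACTGC, matching at positions 171–178.
Each forward site pairs with the reverse site to give a product ending at position 178: sizes 110, 98 bp.

110 bp, 98 bp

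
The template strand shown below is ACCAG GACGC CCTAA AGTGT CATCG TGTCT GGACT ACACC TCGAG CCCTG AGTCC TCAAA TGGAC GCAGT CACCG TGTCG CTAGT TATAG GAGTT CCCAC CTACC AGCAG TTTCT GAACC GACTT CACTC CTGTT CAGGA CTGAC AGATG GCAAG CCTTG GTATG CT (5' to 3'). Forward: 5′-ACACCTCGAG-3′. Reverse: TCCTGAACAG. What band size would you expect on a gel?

105 bp

The forward primer matches the template at positions 36–45.
Reverse complement of the reverse primer: CTGTTCAGGA. This occurs on the top strand at positions 131–140.
Product length = (reverse-primer end) − (forward-primer start) + 1 = 140 − 36 + 1 = 105 bp.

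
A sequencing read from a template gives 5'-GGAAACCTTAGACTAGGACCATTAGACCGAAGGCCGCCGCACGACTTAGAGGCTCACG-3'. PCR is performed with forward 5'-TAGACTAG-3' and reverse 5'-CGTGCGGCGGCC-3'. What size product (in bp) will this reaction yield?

Forward primer TAGACTAG is found on the top strand at positions 9–16.
Taking the reverse complement of CGTGCGGCGGCC gives GGCCGCCGCACG, found at positions 32–43 on the template; the primer anneals here to the top strand with its 3' end pointing upstream.
Amplicon spans positions 9–43: 35 bp.

35 bp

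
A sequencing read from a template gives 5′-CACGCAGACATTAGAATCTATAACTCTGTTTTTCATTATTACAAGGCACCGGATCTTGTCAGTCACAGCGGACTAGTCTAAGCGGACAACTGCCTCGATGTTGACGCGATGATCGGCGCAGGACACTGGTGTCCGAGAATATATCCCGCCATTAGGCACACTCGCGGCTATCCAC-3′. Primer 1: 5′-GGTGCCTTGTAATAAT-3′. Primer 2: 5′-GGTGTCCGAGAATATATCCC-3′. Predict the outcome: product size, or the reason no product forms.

No product — the primers' 3' ends point away from each other.

Primer 1 (GGTGCCTTGTAATAAT) has reverse complement ATTATTACAAGGCACC, which matches the top strand at positions 35–50; primer 1 anneals to the top strand there with its 3' end pointing upstream toward position 35.
Primer 2 (GGTGTCCGAGAATATATCCC) matches the top strand directly at positions 128–147; it anneals to the bottom strand with its 3' end pointing downstream toward position 147.
The 3' ends diverge (primer 1 extends toward position 1, primer 2 toward position 175), so the primers never converge on a shared product.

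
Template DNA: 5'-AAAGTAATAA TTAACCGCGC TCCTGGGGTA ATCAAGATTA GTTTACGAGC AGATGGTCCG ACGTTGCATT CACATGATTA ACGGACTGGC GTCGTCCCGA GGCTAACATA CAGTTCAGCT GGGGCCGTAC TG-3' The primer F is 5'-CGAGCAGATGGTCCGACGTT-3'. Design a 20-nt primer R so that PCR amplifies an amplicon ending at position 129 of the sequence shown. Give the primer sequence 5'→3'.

The forward primer binds at positions 46–65; the product's 3' end on the top strand is position 129.
The reverse primer anneals to the top strand over positions 110–129, i.e. to ACAGTTCAGCTGGGGCCGTA.
Its sequence written 5'→3' is the reverse complement: TACGGCCCCAGCTGAACTGT.

5'-TACGGCCCCAGCTGAACTGT-3'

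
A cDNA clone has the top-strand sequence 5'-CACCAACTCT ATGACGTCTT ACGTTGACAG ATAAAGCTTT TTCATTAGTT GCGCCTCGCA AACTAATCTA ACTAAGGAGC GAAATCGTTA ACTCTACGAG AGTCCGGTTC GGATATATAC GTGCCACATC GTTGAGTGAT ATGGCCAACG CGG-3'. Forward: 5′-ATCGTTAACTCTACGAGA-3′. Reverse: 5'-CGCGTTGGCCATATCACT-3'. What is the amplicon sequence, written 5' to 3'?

Scanning the template, ATCGTTAACTCTACGAGA occurs at positions 84–101; this primer anneals to the bottom strand there with its 3' end pointing downstream.
Taking the reverse complement of CGCGTTGGCCATATCACT gives AGTGATATGGCCAACGCG, found at positions 135–152 on the template; the primer anneals here to the top strand with its 3' end pointing upstream.
The product is the template from position 84 through 152 (69 bp).

5'-ATCGTTAACTCTACGAGAGTCCGGTTCGGATATATACGTGCCACATCGTTGAGTGATATGGCCAACGCG-3'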